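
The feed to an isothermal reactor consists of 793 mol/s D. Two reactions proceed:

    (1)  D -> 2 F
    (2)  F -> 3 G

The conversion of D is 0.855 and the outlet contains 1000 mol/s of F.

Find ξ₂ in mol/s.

ξ₂ = 356 mol/s

Conversion of D: D consumed = 1ξ₁ = 0.855 × 793 → ξ₁ = 678 mol/s.
F balance: n_F = 0 + 2ξ₁ − 1ξ₂ = 1000 → ξ₂ = (2·678 − 1000)/1 = 356 mol/s.
Outlet amounts (n = n₀ + Σ ν·ξ):
  D: 793 − 1(678) = 115
  F: 0 + 2(678) − 1(356) = 1000
  G: 0 + 3(356) = 1068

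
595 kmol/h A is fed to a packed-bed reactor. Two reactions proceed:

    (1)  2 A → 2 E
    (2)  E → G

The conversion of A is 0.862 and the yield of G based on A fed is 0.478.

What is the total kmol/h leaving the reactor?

595 kmol/h

Conversion of A: A consumed = 2ξ₁ = 0.862 × 595 → ξ₁ = 256.4 kmol/h.
Yield of G: 1ξ₂ / 595 = 0.478 → ξ₂ = 284.4 kmol/h.
Outlet amounts (n = n₀ + Σ ν·ξ):
  A: 595 − 2(256.4) = 82.11
  E: 0 + 2(256.4) − 1(284.4) = 228.5
  G: 0 + 1(284.4) = 284.4
Total out = 82.11 + 228.5 + 284.4 = 595 kmol/h.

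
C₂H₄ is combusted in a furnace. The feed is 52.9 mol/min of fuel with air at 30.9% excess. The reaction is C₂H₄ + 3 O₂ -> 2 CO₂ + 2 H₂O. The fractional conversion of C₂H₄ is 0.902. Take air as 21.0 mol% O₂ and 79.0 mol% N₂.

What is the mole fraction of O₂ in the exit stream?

0.062

Stoichiometric O₂ = 3 × 52.9 = 158.7 mol/min; O₂ fed = 158.7 × 1.309 = 207.7 mol/min.
N₂ fed = 207.7 × 79/21 = 781.5 mol/min.
Fuel reacted = 0.902 × 52.9 → ξ = 47.72 mol/min.
Outlet (n = n₀ + ν ξ):
  C₂H₄: 52.9 − 1(47.72) = 5.184
  O₂: 207.7 − 3(47.72) = 64.59
  N₂: 781.5 (inert)
  CO₂: 0 + 2(47.72) = 95.43
  H₂O: 0 + 2(47.72) = 95.43
Total out = 1042 mol/min; y_O₂ = 64.59 / 1042 = 0.06198.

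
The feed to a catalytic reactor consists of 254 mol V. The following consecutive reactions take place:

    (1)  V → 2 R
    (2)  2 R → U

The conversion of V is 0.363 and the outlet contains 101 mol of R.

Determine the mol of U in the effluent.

Conversion of V: V consumed = 1ξ₁ = 0.363 × 254 → ξ₁ = 92.2 mol.
R balance: n_R = 0 + 2ξ₁ − 2ξ₂ = 101 → ξ₂ = (2·92.2 − 101)/2 = 41.7 mol.
Outlet amounts (n = n₀ + Σ ν·ξ):
  V: 254 − 1(92.2) = 161.8
  R: 0 + 2(92.2) − 2(41.7) = 101
  U: 0 + 1(41.7) = 41.7

41.7 mol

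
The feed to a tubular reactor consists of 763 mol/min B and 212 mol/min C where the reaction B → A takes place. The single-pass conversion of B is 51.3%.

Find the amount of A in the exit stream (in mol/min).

391 mol/min

B reacted = 0.513 × 763 = 391.4 mol/min; ν_B = −1, so ξ = 391.4/1 = 391.4 mol/min.
Outlet amounts (n = n₀ + ν ξ):
  B: 763 − 1(391.4) = 371.6
  A: 0 + 1(391.4) = 391.4
  C: 212 (inert)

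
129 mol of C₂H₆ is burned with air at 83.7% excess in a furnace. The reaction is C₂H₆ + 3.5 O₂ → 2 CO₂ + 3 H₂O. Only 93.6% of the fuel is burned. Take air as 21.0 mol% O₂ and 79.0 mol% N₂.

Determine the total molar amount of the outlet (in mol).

Stoichiometric O₂ = 3.5 × 129 = 451.5 mol; O₂ fed = 451.5 × 1.837 = 829.4 mol.
N₂ fed = 829.4 × 79/21 = 3120 mol.
Fuel reacted = 0.936 × 129 → ξ = 120.7 mol.
Outlet (n = n₀ + ν ξ):
  C₂H₆: 129 − 1(120.7) = 8.256
  O₂: 829.4 − 3.5(120.7) = 406.8
  N₂: 3120 (inert)
  CO₂: 0 + 2(120.7) = 241.5
  H₂O: 0 + 3(120.7) = 362.2
Total out = 8.256 + 406.8 + 3120 + 241.5 + 362.2 = 4139 mol.

4140 mol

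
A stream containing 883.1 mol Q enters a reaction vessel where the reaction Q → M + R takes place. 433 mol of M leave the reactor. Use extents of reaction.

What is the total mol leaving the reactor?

1320 mol

For M: n = n₀ + 1ξ → 433 = 0 + 1ξ, giving ξ = 433 mol.
Outlet amounts (n = n₀ + ν ξ):
  Q: 883.1 − 1(433) = 450.1
  M: 0 + 1(433) = 433
  R: 0 + 1(433) = 433
Total out = 450.1 + 433 + 433 = 1316 mol.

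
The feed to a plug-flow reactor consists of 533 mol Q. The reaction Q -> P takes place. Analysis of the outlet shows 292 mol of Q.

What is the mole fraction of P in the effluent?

0.452

For Q: n = n₀ − 1ξ → 292 = 533 − 1ξ, giving ξ = 241 mol.
Outlet amounts (n = n₀ + ν ξ):
  Q: 533 − 1(241) = 292
  P: 0 + 1(241) = 241
Total out = 533 mol; y_P = 241 / 533 = 0.4522.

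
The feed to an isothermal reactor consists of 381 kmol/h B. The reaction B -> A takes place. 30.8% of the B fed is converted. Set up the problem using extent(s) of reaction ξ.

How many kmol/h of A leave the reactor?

117 kmol/h

B reacted = 0.308 × 381 = 117.3 kmol/h; ν_B = −1, so ξ = 117.3/1 = 117.3 kmol/h.
Outlet amounts (n = n₀ + ν ξ):
  B: 381 − 1(117.3) = 263.7
  A: 0 + 1(117.3) = 117.3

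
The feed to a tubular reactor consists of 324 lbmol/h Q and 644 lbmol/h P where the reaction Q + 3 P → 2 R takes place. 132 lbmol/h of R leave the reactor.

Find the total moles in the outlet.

836 lbmol/h

For R: n = n₀ + 2ξ → 132 = 0 + 2ξ, giving ξ = 66 lbmol/h.
Outlet amounts (n = n₀ + ν ξ):
  Q: 324 − 1(66) = 258
  P: 644 − 3(66) = 446
  R: 0 + 2(66) = 132
Total out = 258 + 446 + 132 = 836 lbmol/h.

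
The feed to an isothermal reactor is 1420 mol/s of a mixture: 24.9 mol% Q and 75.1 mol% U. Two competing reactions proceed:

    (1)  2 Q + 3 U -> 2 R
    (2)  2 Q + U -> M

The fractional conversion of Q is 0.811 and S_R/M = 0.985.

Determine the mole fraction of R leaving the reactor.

0.0871

Conversion of Q: Q consumed = 0.811 × 353.6 = 286.8 mol/s = 2ξ₁ + 2ξ₂.
Selectivity: 2ξ₁ / (1ξ₂) = 0.985 → ξ₁ = 0.4925 ξ₂.
Substitute: (2·0.4925 + 2) ξ₂ = 286.8 → ξ₂ = 96.06 mol/s, ξ₁ = 47.31 mol/s.
Outlet amounts (n = n₀ + Σ ν·ξ):
  Q: 353.6 − 2(47.31) − 2(96.06) = 66.83
  U: 1066 − 3(47.31) − 1(96.06) = 828.4
  R: 0 + 2(47.31) = 94.62
  M: 0 + 1(96.06) = 96.06
Total out = 1086 mol/s; y_R = 94.62 / 1086 = 0.08714.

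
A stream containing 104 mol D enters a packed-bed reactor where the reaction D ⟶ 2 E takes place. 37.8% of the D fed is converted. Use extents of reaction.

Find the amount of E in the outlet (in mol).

78.6 mol

D reacted = 0.378 × 104 = 39.31 mol; ν_D = −1, so ξ = 39.31/1 = 39.31 mol.
Outlet amounts (n = n₀ + ν ξ):
  D: 104 − 1(39.31) = 64.69
  E: 0 + 2(39.31) = 78.62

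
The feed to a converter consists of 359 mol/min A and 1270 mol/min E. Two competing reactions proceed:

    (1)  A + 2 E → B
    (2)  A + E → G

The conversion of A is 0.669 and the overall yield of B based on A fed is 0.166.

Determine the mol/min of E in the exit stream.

970 mol/min

Yield of B: 1ξ₁ / 359 = 0.166 → ξ₁ = 59.59 mol/min.
Conversion of A: 1ξ₁ + 1ξ₂ = 0.669 × 359 = 240.2 → ξ₂ = 180.6 mol/min.
Outlet amounts (n = n₀ + Σ ν·ξ):
  A: 359 − 1(59.59) − 1(180.6) = 118.8
  E: 1270 − 2(59.59) − 1(180.6) = 970.2
  B: 0 + 1(59.59) = 59.59
  G: 0 + 1(180.6) = 180.6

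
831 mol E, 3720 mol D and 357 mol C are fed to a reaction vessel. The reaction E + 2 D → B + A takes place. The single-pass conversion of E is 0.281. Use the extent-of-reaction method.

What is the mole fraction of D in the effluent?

E reacted = 0.281 × 831 = 233.5 mol; ν_E = −1, so ξ = 233.5/1 = 233.5 mol.
Outlet amounts (n = n₀ + ν ξ):
  E: 831 − 1(233.5) = 597.5
  D: 3720 − 2(233.5) = 3253
  B: 0 + 1(233.5) = 233.5
  A: 0 + 1(233.5) = 233.5
  C: 357 (inert)
Total out = 4674 mol; y_D = 3253 / 4674 = 0.6959.

0.696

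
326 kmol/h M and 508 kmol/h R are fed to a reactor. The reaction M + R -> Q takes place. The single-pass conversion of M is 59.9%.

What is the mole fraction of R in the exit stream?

0.49

M reacted = 0.599 × 326 = 195.3 kmol/h; ν_M = −1, so ξ = 195.3/1 = 195.3 kmol/h.
Outlet amounts (n = n₀ + ν ξ):
  M: 326 − 1(195.3) = 130.7
  R: 508 − 1(195.3) = 312.7
  Q: 0 + 1(195.3) = 195.3
Total out = 638.7 kmol/h; y_R = 312.7 / 638.7 = 0.4896.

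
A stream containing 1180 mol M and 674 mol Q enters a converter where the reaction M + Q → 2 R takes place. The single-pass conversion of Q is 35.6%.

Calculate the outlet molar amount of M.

Q reacted = 0.356 × 674 = 239.9 mol; ν_Q = −1, so ξ = 239.9/1 = 239.9 mol.
Outlet amounts (n = n₀ + ν ξ):
  M: 1180 − 1(239.9) = 940.1
  Q: 674 − 1(239.9) = 434.1
  R: 0 + 2(239.9) = 479.9

940 mol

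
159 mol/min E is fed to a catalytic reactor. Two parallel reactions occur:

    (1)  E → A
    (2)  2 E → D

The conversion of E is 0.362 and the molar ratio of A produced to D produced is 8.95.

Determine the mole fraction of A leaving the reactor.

0.306

Conversion of E: E consumed = 0.362 × 159 = 57.56 mol/min = 1ξ₁ + 2ξ₂.
Selectivity: 1ξ₁ / (1ξ₂) = 8.95 → ξ₁ = 8.95 ξ₂.
Substitute: (1·8.95 + 2) ξ₂ = 57.56 → ξ₂ = 5.256 mol/min, ξ₁ = 47.05 mol/min.
Outlet amounts (n = n₀ + Σ ν·ξ):
  E: 159 − 1(47.05) − 2(5.256) = 101.4
  A: 0 + 1(47.05) = 47.05
  D: 0 + 1(5.256) = 5.256
Total out = 153.7 mol/min; y_A = 47.05 / 153.7 = 0.306.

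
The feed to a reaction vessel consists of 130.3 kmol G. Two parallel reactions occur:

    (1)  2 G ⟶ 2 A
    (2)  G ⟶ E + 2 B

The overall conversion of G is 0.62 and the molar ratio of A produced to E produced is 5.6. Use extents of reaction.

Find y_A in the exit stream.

0.443

Conversion of G: G consumed = 0.62 × 130.3 = 80.79 kmol = 2ξ₁ + 1ξ₂.
Selectivity: 2ξ₁ / (1ξ₂) = 5.6 → ξ₁ = 2.8 ξ₂.
Substitute: (2·2.8 + 1) ξ₂ = 80.79 → ξ₂ = 12.24 kmol, ξ₁ = 34.27 kmol.
Outlet amounts (n = n₀ + Σ ν·ξ):
  G: 130.3 − 2(34.27) − 1(12.24) = 49.51
  A: 0 + 2(34.27) = 68.55
  E: 0 + 1(12.24) = 12.24
  B: 0 + 2(12.24) = 24.48
Total out = 154.8 kmol; y_A = 68.55 / 154.8 = 0.4429.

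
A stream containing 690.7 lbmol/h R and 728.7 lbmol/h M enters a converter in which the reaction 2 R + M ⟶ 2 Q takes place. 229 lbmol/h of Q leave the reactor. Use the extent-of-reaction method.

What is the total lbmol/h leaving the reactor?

For Q: n = n₀ + 2ξ → 229 = 0 + 2ξ, giving ξ = 114.5 lbmol/h.
Outlet amounts (n = n₀ + ν ξ):
  R: 690.7 − 2(114.5) = 461.7
  M: 728.7 − 1(114.5) = 614.2
  Q: 0 + 2(114.5) = 229
Total out = 461.7 + 614.2 + 229 = 1305 lbmol/h.

1300 lbmol/h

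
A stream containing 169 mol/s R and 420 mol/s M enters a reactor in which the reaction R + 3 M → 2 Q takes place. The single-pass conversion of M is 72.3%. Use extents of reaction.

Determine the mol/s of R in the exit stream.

67.8 mol/s

M reacted = 0.723 × 420 = 303.7 mol/s; ν_M = −3, so ξ = 303.7/3 = 101.2 mol/s.
Outlet amounts (n = n₀ + ν ξ):
  R: 169 − 1(101.2) = 67.78
  M: 420 − 3(101.2) = 116.3
  Q: 0 + 2(101.2) = 202.4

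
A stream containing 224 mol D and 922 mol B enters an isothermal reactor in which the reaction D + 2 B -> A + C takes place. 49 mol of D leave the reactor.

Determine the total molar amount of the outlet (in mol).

For D: n = n₀ − 1ξ → 49 = 224 − 1ξ, giving ξ = 175 mol.
Outlet amounts (n = n₀ + ν ξ):
  D: 224 − 1(175) = 49
  B: 922 − 2(175) = 572
  A: 0 + 1(175) = 175
  C: 0 + 1(175) = 175
Total out = 49 + 572 + 175 + 175 = 971 mol.

971 mol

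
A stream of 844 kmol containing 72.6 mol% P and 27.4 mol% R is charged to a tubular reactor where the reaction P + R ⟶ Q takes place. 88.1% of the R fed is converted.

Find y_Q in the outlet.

0.318

R reacted = 0.881 × 231.3 = 203.7 kmol; ν_R = −1, so ξ = 203.7/1 = 203.7 kmol.
Outlet amounts (n = n₀ + ν ξ):
  P: 612.7 − 1(203.7) = 409
  R: 231.3 − 1(203.7) = 27.52
  Q: 0 + 1(203.7) = 203.7
Total out = 640.3 kmol; y_Q = 203.7 / 640.3 = 0.3182.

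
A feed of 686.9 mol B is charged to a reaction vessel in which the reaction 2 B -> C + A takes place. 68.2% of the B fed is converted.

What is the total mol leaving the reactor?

B reacted = 0.682 × 686.9 = 468.5 mol; ν_B = −2, so ξ = 468.5/2 = 234.2 mol.
Outlet amounts (n = n₀ + ν ξ):
  B: 686.9 − 2(234.2) = 218.4
  C: 0 + 1(234.2) = 234.2
  A: 0 + 1(234.2) = 234.2
Total out = 218.4 + 234.2 + 234.2 = 686.9 mol.

687 mol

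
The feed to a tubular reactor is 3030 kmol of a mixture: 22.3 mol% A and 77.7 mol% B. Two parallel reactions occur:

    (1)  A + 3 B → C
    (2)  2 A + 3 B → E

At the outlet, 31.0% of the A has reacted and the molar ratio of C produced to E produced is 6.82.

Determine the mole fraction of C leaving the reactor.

0.0661

Conversion of A: A consumed = 0.31 × 675.7 = 209.5 kmol = 1ξ₁ + 2ξ₂.
Selectivity: 1ξ₁ / (1ξ₂) = 6.82 → ξ₁ = 6.82 ξ₂.
Substitute: (1·6.82 + 2) ξ₂ = 209.5 → ξ₂ = 23.75 kmol, ξ₁ = 162 kmol.
Outlet amounts (n = n₀ + Σ ν·ξ):
  A: 675.7 − 1(162) − 2(23.75) = 466.2
  B: 2354 − 3(162) − 3(23.75) = 1797
  C: 0 + 1(162) = 162
  E: 0 + 1(23.75) = 23.75
Total out = 2449 kmol; y_C = 162 / 2449 = 0.06613.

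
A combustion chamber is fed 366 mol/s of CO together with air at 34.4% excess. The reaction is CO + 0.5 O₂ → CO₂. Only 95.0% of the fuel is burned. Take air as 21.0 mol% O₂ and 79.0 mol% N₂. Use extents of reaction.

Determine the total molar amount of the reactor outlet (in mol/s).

1360 mol/s

Stoichiometric O₂ = 0.5 × 366 = 183 mol/s; O₂ fed = 183 × 1.344 = 246 mol/s.
N₂ fed = 246 × 79/21 = 925.2 mol/s.
Fuel reacted = 0.95 × 366 → ξ = 347.7 mol/s.
Outlet (n = n₀ + ν ξ):
  CO: 366 − 1(347.7) = 18.3
  O₂: 246 − 0.5(347.7) = 72.1
  N₂: 925.2 (inert)
  CO₂: 0 + 1(347.7) = 347.7
Total out = 18.3 + 72.1 + 925.2 + 347.7 = 1363 mol/s.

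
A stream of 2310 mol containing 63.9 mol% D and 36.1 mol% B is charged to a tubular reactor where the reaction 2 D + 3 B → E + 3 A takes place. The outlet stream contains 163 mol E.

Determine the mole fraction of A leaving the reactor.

0.228

For E: n = n₀ + 1ξ → 163 = 0 + 1ξ, giving ξ = 163 mol.
Outlet amounts (n = n₀ + ν ξ):
  D: 1476 − 2(163) = 1150
  B: 833.9 − 3(163) = 344.9
  E: 0 + 1(163) = 163
  A: 0 + 3(163) = 489
Total out = 2147 mol; y_A = 489 / 2147 = 0.2278.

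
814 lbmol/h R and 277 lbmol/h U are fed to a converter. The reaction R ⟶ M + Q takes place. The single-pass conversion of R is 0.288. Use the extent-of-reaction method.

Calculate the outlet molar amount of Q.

R reacted = 0.288 × 814 = 234.4 lbmol/h; ν_R = −1, so ξ = 234.4/1 = 234.4 lbmol/h.
Outlet amounts (n = n₀ + ν ξ):
  R: 814 − 1(234.4) = 579.6
  M: 0 + 1(234.4) = 234.4
  Q: 0 + 1(234.4) = 234.4
  U: 277 (inert)

234 lbmol/h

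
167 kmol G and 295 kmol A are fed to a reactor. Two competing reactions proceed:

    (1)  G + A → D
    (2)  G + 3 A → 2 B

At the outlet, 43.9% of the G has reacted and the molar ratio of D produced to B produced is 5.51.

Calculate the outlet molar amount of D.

67.2 kmol

Conversion of G: G consumed = 0.439 × 167 = 73.31 kmol = 1ξ₁ + 1ξ₂.
Selectivity: 1ξ₁ / (2ξ₂) = 5.51 → ξ₁ = 11.02 ξ₂.
Substitute: (1·11.02 + 1) ξ₂ = 73.31 → ξ₂ = 6.099 kmol, ξ₁ = 67.21 kmol.
Outlet amounts (n = n₀ + Σ ν·ξ):
  G: 167 − 1(67.21) − 1(6.099) = 93.69
  A: 295 − 1(67.21) − 3(6.099) = 209.5
  D: 0 + 1(67.21) = 67.21
  B: 0 + 2(6.099) = 12.2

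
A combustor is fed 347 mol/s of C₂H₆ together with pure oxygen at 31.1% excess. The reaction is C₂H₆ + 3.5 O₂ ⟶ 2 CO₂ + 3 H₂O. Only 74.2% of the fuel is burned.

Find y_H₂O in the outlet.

Stoichiometric O₂ = 3.5 × 347 = 1214 mol/s; O₂ fed = 1214 × 1.311 = 1592 mol/s.
Fuel reacted = 0.742 × 347 → ξ = 257.5 mol/s.
Outlet (n = n₀ + ν ξ):
  C₂H₆: 347 − 1(257.5) = 89.53
  O₂: 1592 − 3.5(257.5) = 691.1
  CO₂: 0 + 2(257.5) = 514.9
  H₂O: 0 + 3(257.5) = 772.4
Total out = 2068 mol/s; y_H₂O = 772.4 / 2068 = 0.3735.

0.374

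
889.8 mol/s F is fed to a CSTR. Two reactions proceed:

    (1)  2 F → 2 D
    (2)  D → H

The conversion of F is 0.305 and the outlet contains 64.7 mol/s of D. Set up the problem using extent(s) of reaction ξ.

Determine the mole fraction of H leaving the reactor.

Conversion of F: F consumed = 2ξ₁ = 0.305 × 889.8 → ξ₁ = 135.7 mol/s.
D balance: n_D = 0 + 2ξ₁ − 1ξ₂ = 64.7 → ξ₂ = (2·135.7 − 64.7)/1 = 206.7 mol/s.
Outlet amounts (n = n₀ + Σ ν·ξ):
  F: 889.8 − 2(135.7) = 618.4
  D: 0 + 2(135.7) − 1(206.7) = 64.7
  H: 0 + 1(206.7) = 206.7
Total out = 889.8 mol/s; y_H = 206.7 / 889.8 = 0.2323.

0.232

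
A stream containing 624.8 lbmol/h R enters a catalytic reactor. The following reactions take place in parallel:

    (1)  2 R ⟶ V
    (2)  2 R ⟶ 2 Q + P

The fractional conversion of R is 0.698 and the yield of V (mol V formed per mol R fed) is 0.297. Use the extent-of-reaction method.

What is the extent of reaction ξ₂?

Yield of V: 1ξ₁ / 624.8 = 0.297 → ξ₁ = 185.6 lbmol/h.
Conversion of R: 2ξ₁ + 2ξ₂ = 0.698 × 624.8 = 436.1 → ξ₂ = 32.49 lbmol/h.
Outlet amounts (n = n₀ + Σ ν·ξ):
  R: 624.8 − 2(185.6) − 2(32.49) = 188.7
  V: 0 + 1(185.6) = 185.6
  Q: 0 + 2(32.49) = 64.98
  P: 0 + 1(32.49) = 32.49

ξ₂ = 32.5 lbmol/h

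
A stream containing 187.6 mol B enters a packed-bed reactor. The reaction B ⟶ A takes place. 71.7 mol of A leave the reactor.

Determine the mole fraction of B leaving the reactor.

0.618

For A: n = n₀ + 1ξ → 71.7 = 0 + 1ξ, giving ξ = 71.7 mol.
Outlet amounts (n = n₀ + ν ξ):
  B: 187.6 − 1(71.7) = 115.9
  A: 0 + 1(71.7) = 71.7
Total out = 187.6 mol; y_B = 115.9 / 187.6 = 0.6178.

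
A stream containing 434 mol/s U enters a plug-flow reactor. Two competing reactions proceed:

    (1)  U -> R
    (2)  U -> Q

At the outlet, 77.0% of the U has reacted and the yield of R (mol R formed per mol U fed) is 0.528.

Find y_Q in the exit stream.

Yield of R: 1ξ₁ / 434 = 0.528 → ξ₁ = 229.2 mol/s.
Conversion of U: 1ξ₁ + 1ξ₂ = 0.77 × 434 = 334.2 → ξ₂ = 105 mol/s.
Outlet amounts (n = n₀ + Σ ν·ξ):
  U: 434 − 1(229.2) − 1(105) = 99.82
  R: 0 + 1(229.2) = 229.2
  Q: 0 + 1(105) = 105
Total out = 434 mol/s; y_Q = 105 / 434 = 0.242.

0.242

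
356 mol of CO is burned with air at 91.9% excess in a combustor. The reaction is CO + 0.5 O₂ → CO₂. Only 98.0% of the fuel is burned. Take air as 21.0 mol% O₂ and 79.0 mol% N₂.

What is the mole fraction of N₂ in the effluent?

0.711

Stoichiometric O₂ = 0.5 × 356 = 178 mol; O₂ fed = 178 × 1.919 = 341.6 mol.
N₂ fed = 341.6 × 79/21 = 1285 mol.
Fuel reacted = 0.98 × 356 → ξ = 348.9 mol.
Outlet (n = n₀ + ν ξ):
  CO: 356 − 1(348.9) = 7.12
  O₂: 341.6 − 0.5(348.9) = 167.1
  N₂: 1285 (inert)
  CO₂: 0 + 1(348.9) = 348.9
Total out = 1808 mol; y_N₂ = 1285 / 1808 = 0.7107.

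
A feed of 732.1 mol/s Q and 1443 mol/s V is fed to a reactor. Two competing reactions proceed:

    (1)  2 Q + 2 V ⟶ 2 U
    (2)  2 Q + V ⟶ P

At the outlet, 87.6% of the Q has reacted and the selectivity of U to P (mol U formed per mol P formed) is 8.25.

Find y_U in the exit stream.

0.337

Conversion of Q: Q consumed = 0.876 × 732.1 = 641.3 mol/s = 2ξ₁ + 2ξ₂.
Selectivity: 2ξ₁ / (1ξ₂) = 8.25 → ξ₁ = 4.125 ξ₂.
Substitute: (2·4.125 + 2) ξ₂ = 641.3 → ξ₂ = 62.57 mol/s, ξ₁ = 258.1 mol/s.
Outlet amounts (n = n₀ + Σ ν·ξ):
  Q: 732.1 − 2(258.1) − 2(62.57) = 90.78
  V: 1443 − 2(258.1) − 1(62.57) = 864.2
  U: 0 + 2(258.1) = 516.2
  P: 0 + 1(62.57) = 62.57
Total out = 1534 mol/s; y_U = 516.2 / 1534 = 0.3365.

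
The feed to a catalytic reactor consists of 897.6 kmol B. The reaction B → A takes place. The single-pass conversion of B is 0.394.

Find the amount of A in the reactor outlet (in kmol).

B reacted = 0.394 × 897.6 = 353.7 kmol; ν_B = −1, so ξ = 353.7/1 = 353.7 kmol.
Outlet amounts (n = n₀ + ν ξ):
  B: 897.6 − 1(353.7) = 543.9
  A: 0 + 1(353.7) = 353.7

354 kmol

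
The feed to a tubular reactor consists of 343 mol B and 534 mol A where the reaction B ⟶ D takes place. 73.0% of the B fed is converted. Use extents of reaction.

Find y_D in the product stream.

B reacted = 0.73 × 343 = 250.4 mol; ν_B = −1, so ξ = 250.4/1 = 250.4 mol.
Outlet amounts (n = n₀ + ν ξ):
  B: 343 − 1(250.4) = 92.61
  D: 0 + 1(250.4) = 250.4
  A: 534 (inert)
Total out = 877 mol; y_D = 250.4 / 877 = 0.2855.

0.286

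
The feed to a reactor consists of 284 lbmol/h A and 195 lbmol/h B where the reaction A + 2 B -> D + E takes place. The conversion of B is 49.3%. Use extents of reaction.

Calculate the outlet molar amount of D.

B reacted = 0.493 × 195 = 96.14 lbmol/h; ν_B = −2, so ξ = 96.14/2 = 48.07 lbmol/h.
Outlet amounts (n = n₀ + ν ξ):
  A: 284 − 1(48.07) = 235.9
  B: 195 − 2(48.07) = 98.86
  D: 0 + 1(48.07) = 48.07
  E: 0 + 1(48.07) = 48.07

48.1 lbmol/h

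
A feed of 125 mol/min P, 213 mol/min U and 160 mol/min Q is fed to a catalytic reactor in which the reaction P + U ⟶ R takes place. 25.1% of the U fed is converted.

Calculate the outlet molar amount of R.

U reacted = 0.251 × 213 = 53.46 mol/min; ν_U = −1, so ξ = 53.46/1 = 53.46 mol/min.
Outlet amounts (n = n₀ + ν ξ):
  P: 125 − 1(53.46) = 71.54
  U: 213 − 1(53.46) = 159.5
  R: 0 + 1(53.46) = 53.46
  Q: 160 (inert)

53.5 mol/min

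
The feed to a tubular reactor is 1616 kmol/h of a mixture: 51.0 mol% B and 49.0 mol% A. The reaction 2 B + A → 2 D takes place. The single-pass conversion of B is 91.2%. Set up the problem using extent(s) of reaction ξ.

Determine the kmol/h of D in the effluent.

752 kmol/h

B reacted = 0.912 × 824.2 = 751.6 kmol/h; ν_B = −2, so ξ = 751.6/2 = 375.8 kmol/h.
Outlet amounts (n = n₀ + ν ξ):
  B: 824.2 − 2(375.8) = 72.53
  A: 791.8 − 1(375.8) = 416
  D: 0 + 2(375.8) = 751.6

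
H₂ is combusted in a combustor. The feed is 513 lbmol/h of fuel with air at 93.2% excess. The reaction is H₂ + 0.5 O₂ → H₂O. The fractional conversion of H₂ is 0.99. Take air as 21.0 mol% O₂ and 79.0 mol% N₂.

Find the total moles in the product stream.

2620 lbmol/h

Stoichiometric O₂ = 0.5 × 513 = 256.5 lbmol/h; O₂ fed = 256.5 × 1.932 = 495.6 lbmol/h.
N₂ fed = 495.6 × 79/21 = 1864 lbmol/h.
Fuel reacted = 0.99 × 513 → ξ = 507.9 lbmol/h.
Outlet (n = n₀ + ν ξ):
  H₂: 513 − 1(507.9) = 5.13
  O₂: 495.6 − 0.5(507.9) = 241.6
  N₂: 1864 (inert)
  H₂O: 0 + 1(507.9) = 507.9
Total out = 5.13 + 241.6 + 1864 + 507.9 = 2619 lbmol/h.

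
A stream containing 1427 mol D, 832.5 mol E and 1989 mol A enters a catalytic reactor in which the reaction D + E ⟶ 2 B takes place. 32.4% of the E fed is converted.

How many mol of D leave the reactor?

1160 mol

E reacted = 0.324 × 832.5 = 269.7 mol; ν_E = −1, so ξ = 269.7/1 = 269.7 mol.
Outlet amounts (n = n₀ + ν ξ):
  D: 1427 − 1(269.7) = 1157
  E: 832.5 − 1(269.7) = 562.8
  B: 0 + 2(269.7) = 539.5
  A: 1989 (inert)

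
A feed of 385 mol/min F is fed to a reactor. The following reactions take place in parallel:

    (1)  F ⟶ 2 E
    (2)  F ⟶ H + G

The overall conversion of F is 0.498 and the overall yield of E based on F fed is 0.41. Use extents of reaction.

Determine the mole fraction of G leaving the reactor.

Yield of E: 2ξ₁ / 385 = 0.41 → ξ₁ = 78.92 mol/min.
Conversion of F: 1ξ₁ + 1ξ₂ = 0.498 × 385 = 191.7 → ξ₂ = 112.8 mol/min.
Outlet amounts (n = n₀ + Σ ν·ξ):
  F: 385 − 1(78.92) − 1(112.8) = 193.3
  E: 0 + 2(78.92) = 157.8
  H: 0 + 1(112.8) = 112.8
  G: 0 + 1(112.8) = 112.8
Total out = 576.7 mol/min; y_G = 112.8 / 576.7 = 0.1956.

0.196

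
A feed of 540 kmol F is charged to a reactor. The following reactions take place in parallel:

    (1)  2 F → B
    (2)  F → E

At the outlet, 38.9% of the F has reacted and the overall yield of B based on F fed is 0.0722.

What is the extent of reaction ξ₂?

Yield of B: 1ξ₁ / 540 = 0.0722 → ξ₁ = 38.99 kmol.
Conversion of F: 2ξ₁ + 1ξ₂ = 0.389 × 540 = 210.1 → ξ₂ = 132.1 kmol.
Outlet amounts (n = n₀ + Σ ν·ξ):
  F: 540 − 2(38.99) − 1(132.1) = 329.9
  B: 0 + 1(38.99) = 38.99
  E: 0 + 1(132.1) = 132.1

ξ₂ = 132 kmol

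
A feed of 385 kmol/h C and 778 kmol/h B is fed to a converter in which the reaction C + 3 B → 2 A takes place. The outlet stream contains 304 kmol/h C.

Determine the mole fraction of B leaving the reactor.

For C: n = n₀ − 1ξ → 304 = 385 − 1ξ, giving ξ = 81 kmol/h.
Outlet amounts (n = n₀ + ν ξ):
  C: 385 − 1(81) = 304
  B: 778 − 3(81) = 535
  A: 0 + 2(81) = 162
Total out = 1001 kmol/h; y_B = 535 / 1001 = 0.5345.

0.534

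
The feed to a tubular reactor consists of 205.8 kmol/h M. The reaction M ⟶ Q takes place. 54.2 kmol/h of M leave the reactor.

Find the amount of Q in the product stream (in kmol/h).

152 kmol/h

For M: n = n₀ − 1ξ → 54.2 = 205.8 − 1ξ, giving ξ = 151.6 kmol/h.
Outlet amounts (n = n₀ + ν ξ):
  M: 205.8 − 1(151.6) = 54.2
  Q: 0 + 1(151.6) = 151.6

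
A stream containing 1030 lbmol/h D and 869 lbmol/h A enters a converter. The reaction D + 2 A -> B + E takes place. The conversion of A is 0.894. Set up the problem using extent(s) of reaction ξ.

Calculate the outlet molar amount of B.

A reacted = 0.894 × 869 = 776.9 lbmol/h; ν_A = −2, so ξ = 776.9/2 = 388.4 lbmol/h.
Outlet amounts (n = n₀ + ν ξ):
  D: 1030 − 1(388.4) = 641.6
  A: 869 − 2(388.4) = 92.11
  B: 0 + 1(388.4) = 388.4
  E: 0 + 1(388.4) = 388.4

388 lbmol/h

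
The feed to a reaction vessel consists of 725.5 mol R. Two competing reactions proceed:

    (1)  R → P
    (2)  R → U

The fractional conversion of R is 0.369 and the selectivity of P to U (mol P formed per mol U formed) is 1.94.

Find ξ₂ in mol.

ξ₂ = 91.1 mol

Conversion of R: R consumed = 0.369 × 725.5 = 267.7 mol = 1ξ₁ + 1ξ₂.
Selectivity: 1ξ₁ / (1ξ₂) = 1.94 → ξ₁ = 1.94 ξ₂.
Substitute: (1·1.94 + 1) ξ₂ = 267.7 → ξ₂ = 91.06 mol, ξ₁ = 176.7 mol.
Outlet amounts (n = n₀ + Σ ν·ξ):
  R: 725.5 − 1(176.7) − 1(91.06) = 457.8
  P: 0 + 1(176.7) = 176.7
  U: 0 + 1(91.06) = 91.06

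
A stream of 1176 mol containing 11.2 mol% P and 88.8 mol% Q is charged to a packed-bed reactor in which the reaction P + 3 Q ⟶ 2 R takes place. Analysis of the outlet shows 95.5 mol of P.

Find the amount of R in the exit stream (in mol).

For P: n = n₀ − 1ξ → 95.5 = 131.7 − 1ξ, giving ξ = 36.21 mol.
Outlet amounts (n = n₀ + ν ξ):
  P: 131.7 − 1(36.21) = 95.5
  Q: 1044 − 3(36.21) = 935.7
  R: 0 + 2(36.21) = 72.42

72.4 mol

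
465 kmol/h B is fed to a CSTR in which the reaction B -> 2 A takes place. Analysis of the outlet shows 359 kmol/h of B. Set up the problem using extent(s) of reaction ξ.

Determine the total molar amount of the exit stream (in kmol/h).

571 kmol/h

For B: n = n₀ − 1ξ → 359 = 465 − 1ξ, giving ξ = 106 kmol/h.
Outlet amounts (n = n₀ + ν ξ):
  B: 465 − 1(106) = 359
  A: 0 + 2(106) = 212
Total out = 359 + 212 = 571 kmol/h.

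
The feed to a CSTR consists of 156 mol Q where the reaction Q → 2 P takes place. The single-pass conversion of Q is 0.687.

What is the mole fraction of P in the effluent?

0.814

Q reacted = 0.687 × 156 = 107.2 mol; ν_Q = −1, so ξ = 107.2/1 = 107.2 mol.
Outlet amounts (n = n₀ + ν ξ):
  Q: 156 − 1(107.2) = 48.83
  P: 0 + 2(107.2) = 214.3
Total out = 263.2 mol; y_P = 214.3 / 263.2 = 0.8145.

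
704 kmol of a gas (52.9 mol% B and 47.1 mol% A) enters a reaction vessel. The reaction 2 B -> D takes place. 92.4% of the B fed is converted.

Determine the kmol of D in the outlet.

B reacted = 0.924 × 372.4 = 344.1 kmol; ν_B = −2, so ξ = 344.1/2 = 172.1 kmol.
Outlet amounts (n = n₀ + ν ξ):
  B: 372.4 − 2(172.1) = 28.3
  D: 0 + 1(172.1) = 172.1
  A: 331.6 (inert)

172 kmol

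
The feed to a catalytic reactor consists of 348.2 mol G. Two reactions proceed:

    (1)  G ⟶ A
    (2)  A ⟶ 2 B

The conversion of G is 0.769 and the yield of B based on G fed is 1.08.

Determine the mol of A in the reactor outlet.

79.7 mol

Conversion of G: G consumed = 1ξ₁ = 0.769 × 348.2 → ξ₁ = 267.8 mol.
Yield of B: 2ξ₂ / 348.2 = 1.08 → ξ₂ = 188 mol.
Outlet amounts (n = n₀ + Σ ν·ξ):
  G: 348.2 − 1(267.8) = 80.43
  A: 0 + 1(267.8) − 1(188) = 79.74
  B: 0 + 2(188) = 376.1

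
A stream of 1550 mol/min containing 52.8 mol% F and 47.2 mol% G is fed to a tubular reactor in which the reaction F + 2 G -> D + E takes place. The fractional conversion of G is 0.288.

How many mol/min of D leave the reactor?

105 mol/min

G reacted = 0.288 × 731.6 = 210.7 mol/min; ν_G = −2, so ξ = 210.7/2 = 105.4 mol/min.
Outlet amounts (n = n₀ + ν ξ):
  F: 818.4 − 1(105.4) = 713
  G: 731.6 − 2(105.4) = 520.9
  D: 0 + 1(105.4) = 105.4
  E: 0 + 1(105.4) = 105.4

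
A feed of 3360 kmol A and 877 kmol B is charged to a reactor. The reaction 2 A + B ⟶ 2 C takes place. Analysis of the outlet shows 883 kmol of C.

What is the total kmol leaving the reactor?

For C: n = n₀ + 2ξ → 883 = 0 + 2ξ, giving ξ = 441.5 kmol.
Outlet amounts (n = n₀ + ν ξ):
  A: 3360 − 2(441.5) = 2477
  B: 877 − 1(441.5) = 435.5
  C: 0 + 2(441.5) = 883
Total out = 2477 + 435.5 + 883 = 3796 kmol.

3800 kmol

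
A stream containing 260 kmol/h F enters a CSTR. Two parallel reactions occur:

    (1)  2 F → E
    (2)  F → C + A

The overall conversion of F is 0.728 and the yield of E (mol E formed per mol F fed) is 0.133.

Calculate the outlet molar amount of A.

Yield of E: 1ξ₁ / 260 = 0.133 → ξ₁ = 34.58 kmol/h.
Conversion of F: 2ξ₁ + 1ξ₂ = 0.728 × 260 = 189.3 → ξ₂ = 120.1 kmol/h.
Outlet amounts (n = n₀ + Σ ν·ξ):
  F: 260 − 2(34.58) − 1(120.1) = 70.72
  E: 0 + 1(34.58) = 34.58
  C: 0 + 1(120.1) = 120.1
  A: 0 + 1(120.1) = 120.1

120 kmol/h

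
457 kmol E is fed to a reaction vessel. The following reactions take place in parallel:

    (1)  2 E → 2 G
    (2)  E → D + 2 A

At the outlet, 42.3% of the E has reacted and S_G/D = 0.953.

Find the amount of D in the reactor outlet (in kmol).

Conversion of E: E consumed = 0.423 × 457 = 193.3 kmol = 2ξ₁ + 1ξ₂.
Selectivity: 2ξ₁ / (1ξ₂) = 0.953 → ξ₁ = 0.4765 ξ₂.
Substitute: (2·0.4765 + 1) ξ₂ = 193.3 → ξ₂ = 98.98 kmol, ξ₁ = 47.16 kmol.
Outlet amounts (n = n₀ + Σ ν·ξ):
  E: 457 − 2(47.16) − 1(98.98) = 263.7
  G: 0 + 2(47.16) = 94.33
  D: 0 + 1(98.98) = 98.98
  A: 0 + 2(98.98) = 198

99 kmol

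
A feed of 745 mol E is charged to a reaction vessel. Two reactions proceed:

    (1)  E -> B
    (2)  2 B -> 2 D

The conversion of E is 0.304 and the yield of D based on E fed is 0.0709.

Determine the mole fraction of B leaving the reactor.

Conversion of E: E consumed = 1ξ₁ = 0.304 × 745 → ξ₁ = 226.5 mol.
Yield of D: 2ξ₂ / 745 = 0.0709 → ξ₂ = 26.41 mol.
Outlet amounts (n = n₀ + Σ ν·ξ):
  E: 745 − 1(226.5) = 518.5
  B: 0 + 1(226.5) − 2(26.41) = 173.7
  D: 0 + 2(26.41) = 52.82
Total out = 745 mol; y_B = 173.7 / 745 = 0.2331.

0.233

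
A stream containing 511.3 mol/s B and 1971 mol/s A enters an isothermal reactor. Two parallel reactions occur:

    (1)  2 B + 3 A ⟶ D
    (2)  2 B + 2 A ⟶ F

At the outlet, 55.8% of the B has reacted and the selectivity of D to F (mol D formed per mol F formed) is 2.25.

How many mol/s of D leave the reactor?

Conversion of B: B consumed = 0.558 × 511.3 = 285.3 mol/s = 2ξ₁ + 2ξ₂.
Selectivity: 1ξ₁ / (1ξ₂) = 2.25 → ξ₁ = 2.25 ξ₂.
Substitute: (2·2.25 + 2) ξ₂ = 285.3 → ξ₂ = 43.89 mol/s, ξ₁ = 98.76 mol/s.
Outlet amounts (n = n₀ + Σ ν·ξ):
  B: 511.3 − 2(98.76) − 2(43.89) = 226
  A: 1971 − 3(98.76) − 2(43.89) = 1587
  D: 0 + 1(98.76) = 98.76
  F: 0 + 1(43.89) = 43.89

98.8 mol/s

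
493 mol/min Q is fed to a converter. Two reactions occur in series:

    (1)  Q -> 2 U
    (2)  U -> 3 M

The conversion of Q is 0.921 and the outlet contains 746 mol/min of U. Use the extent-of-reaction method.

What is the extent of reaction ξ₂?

Conversion of Q: Q consumed = 1ξ₁ = 0.921 × 493 → ξ₁ = 454.1 mol/min.
U balance: n_U = 0 + 2ξ₁ − 1ξ₂ = 746 → ξ₂ = (2·454.1 − 746)/1 = 162.1 mol/min.
Outlet amounts (n = n₀ + Σ ν·ξ):
  Q: 493 − 1(454.1) = 38.95
  U: 0 + 2(454.1) − 1(162.1) = 746
  M: 0 + 3(162.1) = 486.3

ξ₂ = 162 mol/min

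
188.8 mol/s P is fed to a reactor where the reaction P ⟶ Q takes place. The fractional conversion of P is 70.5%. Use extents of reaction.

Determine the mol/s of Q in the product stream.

P reacted = 0.705 × 188.8 = 133.1 mol/s; ν_P = −1, so ξ = 133.1/1 = 133.1 mol/s.
Outlet amounts (n = n₀ + ν ξ):
  P: 188.8 − 1(133.1) = 55.7
  Q: 0 + 1(133.1) = 133.1

133 mol/s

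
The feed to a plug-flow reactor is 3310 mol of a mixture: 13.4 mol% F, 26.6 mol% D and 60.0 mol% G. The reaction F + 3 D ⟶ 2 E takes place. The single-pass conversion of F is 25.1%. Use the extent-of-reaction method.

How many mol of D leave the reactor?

F reacted = 0.251 × 443.5 = 111.3 mol; ν_F = −1, so ξ = 111.3/1 = 111.3 mol.
Outlet amounts (n = n₀ + ν ξ):
  F: 443.5 − 1(111.3) = 332.2
  D: 880.5 − 3(111.3) = 546.5
  E: 0 + 2(111.3) = 222.7
  G: 1986 (inert)

546 mol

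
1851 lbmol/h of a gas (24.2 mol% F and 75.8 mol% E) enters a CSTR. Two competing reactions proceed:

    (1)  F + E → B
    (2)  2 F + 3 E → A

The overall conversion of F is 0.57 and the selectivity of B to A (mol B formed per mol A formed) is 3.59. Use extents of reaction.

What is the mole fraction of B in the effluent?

Conversion of F: F consumed = 0.57 × 447.9 = 255.3 lbmol/h = 1ξ₁ + 2ξ₂.
Selectivity: 1ξ₁ / (1ξ₂) = 3.59 → ξ₁ = 3.59 ξ₂.
Substitute: (1·3.59 + 2) ξ₂ = 255.3 → ξ₂ = 45.68 lbmol/h, ξ₁ = 164 lbmol/h.
Outlet amounts (n = n₀ + Σ ν·ξ):
  F: 447.9 − 1(164) − 2(45.68) = 192.6
  E: 1403 − 1(164) − 3(45.68) = 1102
  B: 0 + 1(164) = 164
  A: 0 + 1(45.68) = 45.68
Total out = 1504 lbmol/h; y_B = 164 / 1504 = 0.109.

0.109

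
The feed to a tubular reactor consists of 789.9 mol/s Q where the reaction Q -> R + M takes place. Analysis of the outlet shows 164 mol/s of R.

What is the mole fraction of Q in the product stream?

0.656

For R: n = n₀ + 1ξ → 164 = 0 + 1ξ, giving ξ = 164 mol/s.
Outlet amounts (n = n₀ + ν ξ):
  Q: 789.9 − 1(164) = 625.9
  R: 0 + 1(164) = 164
  M: 0 + 1(164) = 164
Total out = 953.9 mol/s; y_Q = 625.9 / 953.9 = 0.6561.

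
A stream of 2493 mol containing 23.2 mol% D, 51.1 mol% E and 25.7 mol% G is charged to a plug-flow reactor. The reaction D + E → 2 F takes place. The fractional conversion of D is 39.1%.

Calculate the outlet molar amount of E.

1050 mol

D reacted = 0.391 × 578.4 = 226.1 mol; ν_D = −1, so ξ = 226.1/1 = 226.1 mol.
Outlet amounts (n = n₀ + ν ξ):
  D: 578.4 − 1(226.1) = 352.2
  E: 1274 − 1(226.1) = 1048
  F: 0 + 2(226.1) = 452.3
  G: 640.7 (inert)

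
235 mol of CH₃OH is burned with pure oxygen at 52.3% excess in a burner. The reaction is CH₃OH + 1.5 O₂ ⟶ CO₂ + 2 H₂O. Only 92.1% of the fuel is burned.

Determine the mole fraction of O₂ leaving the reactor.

0.241

Stoichiometric O₂ = 1.5 × 235 = 352.5 mol; O₂ fed = 352.5 × 1.523 = 536.9 mol.
Fuel reacted = 0.921 × 235 → ξ = 216.4 mol.
Outlet (n = n₀ + ν ξ):
  CH₃OH: 235 − 1(216.4) = 18.56
  O₂: 536.9 − 1.5(216.4) = 212.2
  CO₂: 0 + 1(216.4) = 216.4
  H₂O: 0 + 2(216.4) = 432.9
Total out = 880.1 mol; y_O₂ = 212.2 / 880.1 = 0.2411.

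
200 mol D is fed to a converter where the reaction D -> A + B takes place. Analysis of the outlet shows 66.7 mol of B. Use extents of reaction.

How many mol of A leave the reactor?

66.7 mol

For B: n = n₀ + 1ξ → 66.7 = 0 + 1ξ, giving ξ = 66.7 mol.
Outlet amounts (n = n₀ + ν ξ):
  D: 200 − 1(66.7) = 133.3
  A: 0 + 1(66.7) = 66.7
  B: 0 + 1(66.7) = 66.7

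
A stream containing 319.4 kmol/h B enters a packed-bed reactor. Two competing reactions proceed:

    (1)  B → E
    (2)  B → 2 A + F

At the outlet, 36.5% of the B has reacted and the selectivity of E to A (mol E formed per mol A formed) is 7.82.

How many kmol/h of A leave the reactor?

Conversion of B: B consumed = 0.365 × 319.4 = 116.6 kmol/h = 1ξ₁ + 1ξ₂.
Selectivity: 1ξ₁ / (2ξ₂) = 7.82 → ξ₁ = 15.64 ξ₂.
Substitute: (1·15.64 + 1) ξ₂ = 116.6 → ξ₂ = 7.006 kmol/h, ξ₁ = 109.6 kmol/h.
Outlet amounts (n = n₀ + Σ ν·ξ):
  B: 319.4 − 1(109.6) − 1(7.006) = 202.8
  E: 0 + 1(109.6) = 109.6
  A: 0 + 2(7.006) = 14.01
  F: 0 + 1(7.006) = 7.006

14 kmol/h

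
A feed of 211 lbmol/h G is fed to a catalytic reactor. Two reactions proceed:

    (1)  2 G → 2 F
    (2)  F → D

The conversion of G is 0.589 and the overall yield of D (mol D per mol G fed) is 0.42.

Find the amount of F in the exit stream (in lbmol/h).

Conversion of G: G consumed = 2ξ₁ = 0.589 × 211 → ξ₁ = 62.14 lbmol/h.
Yield of D: 1ξ₂ / 211 = 0.42 → ξ₂ = 88.62 lbmol/h.
Outlet amounts (n = n₀ + Σ ν·ξ):
  G: 211 − 2(62.14) = 86.72
  F: 0 + 2(62.14) − 1(88.62) = 35.66
  D: 0 + 1(88.62) = 88.62

35.7 lbmol/h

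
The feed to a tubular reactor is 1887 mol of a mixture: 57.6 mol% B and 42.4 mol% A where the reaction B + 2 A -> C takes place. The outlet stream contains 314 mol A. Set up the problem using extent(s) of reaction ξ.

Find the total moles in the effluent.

1400 mol

For A: n = n₀ − 2ξ → 314 = 800.1 − 2ξ, giving ξ = 243 mol.
Outlet amounts (n = n₀ + ν ξ):
  B: 1087 − 1(243) = 843.9
  A: 800.1 − 2(243) = 314
  C: 0 + 1(243) = 243
Total out = 843.9 + 314 + 243 = 1401 mol.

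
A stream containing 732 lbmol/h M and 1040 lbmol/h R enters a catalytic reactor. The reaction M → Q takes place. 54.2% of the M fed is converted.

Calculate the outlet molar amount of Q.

M reacted = 0.542 × 732 = 396.7 lbmol/h; ν_M = −1, so ξ = 396.7/1 = 396.7 lbmol/h.
Outlet amounts (n = n₀ + ν ξ):
  M: 732 − 1(396.7) = 335.3
  Q: 0 + 1(396.7) = 396.7
  R: 1040 (inert)

397 lbmol/h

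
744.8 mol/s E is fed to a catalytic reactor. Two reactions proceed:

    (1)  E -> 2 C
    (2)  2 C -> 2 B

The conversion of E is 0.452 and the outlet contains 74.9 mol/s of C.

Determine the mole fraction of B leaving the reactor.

0.553

Conversion of E: E consumed = 1ξ₁ = 0.452 × 744.8 → ξ₁ = 336.6 mol/s.
C balance: n_C = 0 + 2ξ₁ − 2ξ₂ = 74.9 → ξ₂ = (2·336.6 − 74.9)/2 = 299.2 mol/s.
Outlet amounts (n = n₀ + Σ ν·ξ):
  E: 744.8 − 1(336.6) = 408.2
  C: 0 + 2(336.6) − 2(299.2) = 74.9
  B: 0 + 2(299.2) = 598.4
Total out = 1081 mol/s; y_B = 598.4 / 1081 = 0.5533.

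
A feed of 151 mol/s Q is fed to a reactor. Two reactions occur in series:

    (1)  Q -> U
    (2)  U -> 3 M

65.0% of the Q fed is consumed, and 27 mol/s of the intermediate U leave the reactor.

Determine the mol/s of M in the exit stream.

Conversion of Q: Q consumed = 1ξ₁ = 0.65 × 151 → ξ₁ = 98.15 mol/s.
U balance: n_U = 0 + 1ξ₁ − 1ξ₂ = 27 → ξ₂ = (1·98.15 − 27)/1 = 71.15 mol/s.
Outlet amounts (n = n₀ + Σ ν·ξ):
  Q: 151 − 1(98.15) = 52.85
  U: 0 + 1(98.15) − 1(71.15) = 27
  M: 0 + 3(71.15) = 213.5

213 mol/s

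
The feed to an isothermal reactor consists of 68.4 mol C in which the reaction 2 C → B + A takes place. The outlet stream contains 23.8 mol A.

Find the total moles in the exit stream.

For A: n = n₀ + 1ξ → 23.8 = 0 + 1ξ, giving ξ = 23.8 mol.
Outlet amounts (n = n₀ + ν ξ):
  C: 68.4 − 2(23.8) = 20.8
  B: 0 + 1(23.8) = 23.8
  A: 0 + 1(23.8) = 23.8
Total out = 20.8 + 23.8 + 23.8 = 68.4 mol.

68.4 mol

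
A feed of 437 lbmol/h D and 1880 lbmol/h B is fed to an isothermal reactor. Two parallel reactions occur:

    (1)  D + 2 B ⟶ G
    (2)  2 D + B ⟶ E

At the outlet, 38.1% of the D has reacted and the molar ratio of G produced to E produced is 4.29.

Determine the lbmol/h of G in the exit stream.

Conversion of D: D consumed = 0.381 × 437 = 166.5 lbmol/h = 1ξ₁ + 2ξ₂.
Selectivity: 1ξ₁ / (1ξ₂) = 4.29 → ξ₁ = 4.29 ξ₂.
Substitute: (1·4.29 + 2) ξ₂ = 166.5 → ξ₂ = 26.47 lbmol/h, ξ₁ = 113.6 lbmol/h.
Outlet amounts (n = n₀ + Σ ν·ξ):
  D: 437 − 1(113.6) − 2(26.47) = 270.5
  B: 1880 − 2(113.6) − 1(26.47) = 1626
  G: 0 + 1(113.6) = 113.6
  E: 0 + 1(26.47) = 26.47

114 lbmol/h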